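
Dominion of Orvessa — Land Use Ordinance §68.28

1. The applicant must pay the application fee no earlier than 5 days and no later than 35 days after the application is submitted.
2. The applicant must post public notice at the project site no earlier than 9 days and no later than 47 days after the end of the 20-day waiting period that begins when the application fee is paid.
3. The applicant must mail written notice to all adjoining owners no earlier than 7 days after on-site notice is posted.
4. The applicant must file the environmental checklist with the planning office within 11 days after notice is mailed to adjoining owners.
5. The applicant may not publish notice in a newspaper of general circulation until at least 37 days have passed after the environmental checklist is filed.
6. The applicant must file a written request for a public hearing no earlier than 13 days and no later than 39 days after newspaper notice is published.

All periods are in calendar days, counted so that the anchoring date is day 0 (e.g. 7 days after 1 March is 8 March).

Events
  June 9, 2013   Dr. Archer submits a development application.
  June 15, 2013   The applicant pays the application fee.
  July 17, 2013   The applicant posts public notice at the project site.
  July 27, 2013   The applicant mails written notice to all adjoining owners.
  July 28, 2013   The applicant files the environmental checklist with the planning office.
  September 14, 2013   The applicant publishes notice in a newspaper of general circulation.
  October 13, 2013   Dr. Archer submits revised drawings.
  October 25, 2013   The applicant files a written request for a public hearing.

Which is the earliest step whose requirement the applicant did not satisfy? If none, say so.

Step 6

Step 1: the window is 5–35 days after June 9, 2013 (when the application is submitted), so June 14, 2013 through July 14, 2013; done June 15, 2013, which is between those dates.
Step 2: the window is 9–47 days after July 5, 2013 (end of the 20-day waiting period, which began when the application fee is paid on June 15, 2013), so July 14, 2013 through August 21, 2013; done July 17, 2013, which is between those dates.
Step 3: the earliest permitted date is 7 days after July 17, 2013 (when on-site notice is posted), i.e. July 24, 2013; done July 27, 2013, after the minimum wait.
Step 4: 11 days after July 27, 2013 (when notice is mailed to adjoining owners) is August 7, 2013; July 28, 2013 is within that limit.
Step 5: the earliest permitted date is 37 days after July 28, 2013 (when the environmental checklist is filed), i.e. September 3, 2013; September 14, 2013 is on or after that date.
Step 6: the window is 13–39 days after September 14, 2013 (when newspaper notice is published), so September 27, 2013 through October 23, 2013; done October 25, 2013 — 2 days after the window closed.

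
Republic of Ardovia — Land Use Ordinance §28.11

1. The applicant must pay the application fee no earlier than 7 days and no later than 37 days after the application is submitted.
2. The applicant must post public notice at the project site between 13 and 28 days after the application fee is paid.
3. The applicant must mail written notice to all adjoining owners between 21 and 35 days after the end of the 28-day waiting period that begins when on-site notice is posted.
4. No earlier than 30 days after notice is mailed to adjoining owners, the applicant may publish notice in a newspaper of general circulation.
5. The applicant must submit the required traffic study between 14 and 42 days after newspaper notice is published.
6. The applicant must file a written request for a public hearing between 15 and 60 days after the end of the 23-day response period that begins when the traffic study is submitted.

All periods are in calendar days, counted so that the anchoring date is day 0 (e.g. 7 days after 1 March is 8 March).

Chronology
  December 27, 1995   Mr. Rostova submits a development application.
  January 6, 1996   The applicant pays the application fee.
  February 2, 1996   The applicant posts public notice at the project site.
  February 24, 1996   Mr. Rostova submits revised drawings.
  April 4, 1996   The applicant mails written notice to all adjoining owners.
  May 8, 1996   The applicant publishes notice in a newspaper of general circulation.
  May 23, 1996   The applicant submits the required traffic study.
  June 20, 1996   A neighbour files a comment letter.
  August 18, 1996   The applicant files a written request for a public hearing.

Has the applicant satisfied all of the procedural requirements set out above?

No

Step 1: the window is 7–37 days after December 27, 1995 (when the application is submitted), so January 3, 1996 through February 2, 1996; January 6, 1996 falls inside that range.
Step 2: the window is 13–28 days after January 6, 1996 (when the application fee is paid), so January 19, 1996 through February 3, 1996; done February 2, 1996, which is between those dates.
Step 3: the window is 21–35 days after March 1, 1996 (end of the 28-day waiting period, which began when on-site notice is posted on February 2, 1996), so March 22, 1996 through April 5, 1996; done April 4, 1996, which is between those dates.
Step 4: the earliest permitted date is 30 days after April 4, 1996 (when notice is mailed to adjoining owners), i.e. May 4, 1996; May 8, 1996 is on or after that date.
Step 5: the window is 14–42 days after May 8, 1996 (when newspaper notice is published), so May 22, 1996 through June 19, 1996; May 23, 1996 falls inside that range.
Step 6: the window is 15–60 days after June 15, 1996 (end of the 23-day response period, which began when the traffic study is submitted on May 23, 1996), so June 30, 1996 through August 14, 1996; August 18, 1996 is 4 days past the end of the window.
The procedure was therefore not followed at step 6.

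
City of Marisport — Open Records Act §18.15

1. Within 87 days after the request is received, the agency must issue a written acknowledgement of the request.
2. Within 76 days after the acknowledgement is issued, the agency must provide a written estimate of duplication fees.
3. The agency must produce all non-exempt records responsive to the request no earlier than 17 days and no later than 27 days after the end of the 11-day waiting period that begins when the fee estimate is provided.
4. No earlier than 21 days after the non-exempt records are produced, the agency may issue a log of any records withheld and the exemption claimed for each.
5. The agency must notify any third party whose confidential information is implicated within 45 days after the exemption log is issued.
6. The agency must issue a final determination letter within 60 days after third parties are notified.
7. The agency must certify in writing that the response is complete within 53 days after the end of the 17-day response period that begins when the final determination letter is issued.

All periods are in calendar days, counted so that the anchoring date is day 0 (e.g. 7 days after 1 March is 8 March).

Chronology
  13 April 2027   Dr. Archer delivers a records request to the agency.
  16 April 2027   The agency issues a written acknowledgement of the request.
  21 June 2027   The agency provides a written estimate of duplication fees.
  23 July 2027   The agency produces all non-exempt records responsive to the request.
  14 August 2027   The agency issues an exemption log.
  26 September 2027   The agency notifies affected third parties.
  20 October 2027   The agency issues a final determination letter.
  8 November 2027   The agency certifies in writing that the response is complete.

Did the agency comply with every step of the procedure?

Yes

Step 1: 87 days after 13 April 2027 (when the request is received) is 9 July 2027; 16 April 2027 is within that limit.
Step 2: 76 days after 16 April 2027 (when the acknowledgement is issued) is 1 July 2027; done 21 June 2027 — timely.
Step 3: the window is 17–27 days after 2 July 2027 (end of the 11-day waiting period, which began when the fee estimate is provided on 21 June 2027), so 19 July 2027 through 29 July 2027; 23 July 2027 falls inside that range.
Step 4: the earliest permitted date is 21 days after 23 July 2027 (when the non-exempt records are produced), i.e. 13 August 2027; 14 August 2027 is on or after that date.
Step 5: 45 days after 14 August 2027 (when the exemption log is issued) is 28 September 2027; completed 26 September 2027, before the deadline.
Step 6: 60 days after 26 September 2027 (when third parties are notified) is 25 November 2027; 20 October 2027 is within that limit.
Step 7: 53 days after 6 November 2027 (end of the 17-day response period, which began when the final determination letter is issued on 20 October 2027) is 29 December 2027; completed 8 November 2027, before the deadline.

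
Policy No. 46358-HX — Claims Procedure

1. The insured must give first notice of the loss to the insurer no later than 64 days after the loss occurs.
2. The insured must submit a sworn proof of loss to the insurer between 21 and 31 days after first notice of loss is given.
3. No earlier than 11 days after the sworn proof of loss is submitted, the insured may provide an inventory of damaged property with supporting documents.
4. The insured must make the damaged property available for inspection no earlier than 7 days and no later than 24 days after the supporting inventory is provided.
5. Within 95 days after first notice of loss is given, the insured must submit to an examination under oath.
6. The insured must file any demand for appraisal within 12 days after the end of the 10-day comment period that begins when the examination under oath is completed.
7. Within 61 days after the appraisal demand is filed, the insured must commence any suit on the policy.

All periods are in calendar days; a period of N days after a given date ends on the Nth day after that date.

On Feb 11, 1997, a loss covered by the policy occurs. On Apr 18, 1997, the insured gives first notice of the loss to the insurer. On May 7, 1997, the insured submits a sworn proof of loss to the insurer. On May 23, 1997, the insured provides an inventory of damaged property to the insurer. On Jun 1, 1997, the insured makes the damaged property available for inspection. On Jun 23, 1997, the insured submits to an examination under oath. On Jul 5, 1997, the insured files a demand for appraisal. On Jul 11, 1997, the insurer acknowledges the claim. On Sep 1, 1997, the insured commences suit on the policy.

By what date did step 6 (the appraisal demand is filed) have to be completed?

The examination under oath is completed on Jun 23, 1997; the 10-day comment period therefore ends Jul 3, 1997, and step 6 runs from that date. 12 days after Jul 3, 1997 is Jul 15, 1997.

Jul 15, 1997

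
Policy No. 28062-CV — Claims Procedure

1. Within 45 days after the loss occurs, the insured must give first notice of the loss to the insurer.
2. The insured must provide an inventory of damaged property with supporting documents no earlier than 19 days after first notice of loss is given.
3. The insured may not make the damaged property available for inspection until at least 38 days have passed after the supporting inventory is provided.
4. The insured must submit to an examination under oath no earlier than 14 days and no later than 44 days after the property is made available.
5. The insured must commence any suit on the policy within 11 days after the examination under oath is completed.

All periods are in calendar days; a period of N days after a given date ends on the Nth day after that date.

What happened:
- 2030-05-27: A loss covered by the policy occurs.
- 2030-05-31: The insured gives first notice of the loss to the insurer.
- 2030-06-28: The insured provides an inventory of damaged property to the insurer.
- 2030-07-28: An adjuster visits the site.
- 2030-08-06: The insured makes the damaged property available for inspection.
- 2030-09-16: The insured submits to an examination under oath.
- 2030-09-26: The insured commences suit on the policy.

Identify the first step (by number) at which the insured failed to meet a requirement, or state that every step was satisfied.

Step 1: 45 days after 2030-05-27 (when the loss occurs) is 2030-07-11; done 2030-05-31 — timely.
Step 2: the earliest permitted date is 19 days after 2030-05-31 (when first notice of loss is given), i.e. 2030-06-19; done 2030-06-28 — permitted.
Step 3: the earliest permitted date is 38 days after 2030-06-28 (when the supporting inventory is provided), i.e. 2030-08-05; done 2030-08-06, after the minimum wait.
Step 4: the window is 14–44 days after 2030-08-06 (when the property is made available), so 2030-08-20 through 2030-09-19; done 2030-09-16 — within the window.
Step 5: 11 days after 2030-09-16 (when the examination under oath is completed) is 2030-09-27; completed 2030-09-26, before the deadline.

None — every step was satisfied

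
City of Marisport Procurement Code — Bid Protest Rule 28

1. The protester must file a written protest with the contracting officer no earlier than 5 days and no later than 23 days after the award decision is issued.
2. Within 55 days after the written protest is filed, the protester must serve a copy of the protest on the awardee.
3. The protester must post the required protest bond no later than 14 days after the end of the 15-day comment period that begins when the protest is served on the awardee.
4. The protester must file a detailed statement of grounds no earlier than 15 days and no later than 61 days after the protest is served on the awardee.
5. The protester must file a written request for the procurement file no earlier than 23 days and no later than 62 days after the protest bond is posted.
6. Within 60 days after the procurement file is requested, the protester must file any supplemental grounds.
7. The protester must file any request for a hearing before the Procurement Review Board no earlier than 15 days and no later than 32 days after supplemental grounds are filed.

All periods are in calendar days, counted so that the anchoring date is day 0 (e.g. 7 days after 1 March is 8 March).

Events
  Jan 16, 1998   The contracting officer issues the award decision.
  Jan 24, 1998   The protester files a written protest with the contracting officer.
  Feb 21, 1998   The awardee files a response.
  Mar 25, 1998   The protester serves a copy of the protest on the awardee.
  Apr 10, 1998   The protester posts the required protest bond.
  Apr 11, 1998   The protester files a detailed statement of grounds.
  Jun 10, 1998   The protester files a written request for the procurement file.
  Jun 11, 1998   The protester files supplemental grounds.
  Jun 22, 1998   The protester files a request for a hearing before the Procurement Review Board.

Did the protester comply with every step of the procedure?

No

(1) the permitted window runs from Jan 16, 1998 + 5 = Jan 21, 1998 to Jan 16, 1998 + 23 = Feb 8, 1998; done Jan 24, 1998, which is between those dates.
(2) due by Jan 24, 1998 + 55 days = Mar 20, 1998; done Mar 25, 1998 — 5 days late.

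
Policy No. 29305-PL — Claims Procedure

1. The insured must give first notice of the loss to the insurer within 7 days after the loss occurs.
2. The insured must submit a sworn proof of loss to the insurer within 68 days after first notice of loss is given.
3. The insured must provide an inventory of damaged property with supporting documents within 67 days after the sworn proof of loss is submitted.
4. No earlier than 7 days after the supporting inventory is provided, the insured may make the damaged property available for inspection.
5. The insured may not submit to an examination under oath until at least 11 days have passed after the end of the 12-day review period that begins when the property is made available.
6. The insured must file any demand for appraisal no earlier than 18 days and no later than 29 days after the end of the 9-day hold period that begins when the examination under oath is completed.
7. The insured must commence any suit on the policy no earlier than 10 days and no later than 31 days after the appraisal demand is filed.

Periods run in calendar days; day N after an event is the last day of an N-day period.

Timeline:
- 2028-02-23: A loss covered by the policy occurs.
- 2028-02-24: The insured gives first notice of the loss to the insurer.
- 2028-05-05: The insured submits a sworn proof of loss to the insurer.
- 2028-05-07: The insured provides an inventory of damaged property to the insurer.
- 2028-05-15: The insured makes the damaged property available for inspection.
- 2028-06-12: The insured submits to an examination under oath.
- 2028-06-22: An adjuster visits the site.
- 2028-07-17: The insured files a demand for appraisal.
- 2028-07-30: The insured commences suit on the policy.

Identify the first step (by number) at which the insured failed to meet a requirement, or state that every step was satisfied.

Step 2

Step 1 — counting 7 days from 2028-02-23 (when the loss occurs) gives a deadline of 2028-03-01; completed 2028-02-24, before the deadline.
Step 2 — counting 68 days from 2028-02-24 (when first notice of loss is given) gives a deadline of 2028-05-02; 2028-05-05 misses that deadline by 3 days.
That is the first point of non-compliance.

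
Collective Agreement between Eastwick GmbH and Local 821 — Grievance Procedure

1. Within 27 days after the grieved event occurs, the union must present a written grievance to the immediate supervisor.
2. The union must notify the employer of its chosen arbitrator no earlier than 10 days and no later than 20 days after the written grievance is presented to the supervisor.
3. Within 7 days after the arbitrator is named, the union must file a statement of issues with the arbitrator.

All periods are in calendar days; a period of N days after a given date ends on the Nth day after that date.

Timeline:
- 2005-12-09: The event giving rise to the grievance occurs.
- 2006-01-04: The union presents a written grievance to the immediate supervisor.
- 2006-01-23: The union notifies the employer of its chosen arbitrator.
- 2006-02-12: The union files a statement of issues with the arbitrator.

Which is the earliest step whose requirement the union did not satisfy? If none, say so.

(1) due by 2005-12-09 + 27 days = 2006-01-05; 2006-01-04 is within that limit.
(2) the permitted window runs from 2006-01-04 + 10 = 2006-01-14 to 2006-01-04 + 20 = 2006-01-24; 2006-01-23 falls inside that range.
(3) due by 2006-01-23 + 7 days = 2006-01-30; not done until 2006-02-12, 13 days after the deadline.
That is the first point of non-compliance.

Step 3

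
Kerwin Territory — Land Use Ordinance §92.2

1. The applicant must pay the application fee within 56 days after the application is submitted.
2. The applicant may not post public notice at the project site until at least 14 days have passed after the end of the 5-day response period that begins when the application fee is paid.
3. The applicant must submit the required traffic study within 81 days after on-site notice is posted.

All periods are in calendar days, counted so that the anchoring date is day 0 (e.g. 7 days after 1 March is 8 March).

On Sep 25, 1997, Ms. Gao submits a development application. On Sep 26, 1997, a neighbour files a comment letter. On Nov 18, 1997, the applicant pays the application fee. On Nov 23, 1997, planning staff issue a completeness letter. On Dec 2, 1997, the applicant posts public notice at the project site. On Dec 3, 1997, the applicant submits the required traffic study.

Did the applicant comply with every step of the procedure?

No

(1) due by Sep 25, 1997 + 56 days = Nov 20, 1997; completed Nov 18, 1997, before the deadline.
(2) permitted from Nov 23, 1997 + 14 days = Dec 7, 1997 onward; Dec 2, 1997 is 5 days before the earliest permitted date.
That is the first point of non-compliance.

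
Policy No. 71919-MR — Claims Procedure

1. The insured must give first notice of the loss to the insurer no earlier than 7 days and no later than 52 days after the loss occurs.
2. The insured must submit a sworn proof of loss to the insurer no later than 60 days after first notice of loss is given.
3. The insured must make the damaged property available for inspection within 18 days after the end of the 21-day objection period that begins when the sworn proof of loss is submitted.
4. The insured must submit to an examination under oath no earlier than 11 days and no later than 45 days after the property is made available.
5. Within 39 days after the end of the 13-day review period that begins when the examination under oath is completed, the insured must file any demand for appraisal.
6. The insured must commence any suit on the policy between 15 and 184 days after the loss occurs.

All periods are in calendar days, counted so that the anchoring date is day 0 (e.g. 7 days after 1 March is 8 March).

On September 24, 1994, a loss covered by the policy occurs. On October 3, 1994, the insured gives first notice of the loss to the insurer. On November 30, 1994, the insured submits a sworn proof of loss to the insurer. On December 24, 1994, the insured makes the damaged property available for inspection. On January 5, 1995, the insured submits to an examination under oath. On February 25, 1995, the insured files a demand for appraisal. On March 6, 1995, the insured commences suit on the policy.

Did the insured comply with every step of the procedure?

(1) the permitted window runs from September 24, 1994 + 7 = October 1, 1994 to September 24, 1994 + 52 = November 15, 1994; done October 3, 1994 — within the window.
(2) due by October 3, 1994 + 60 days = December 2, 1994; done November 30, 1994 — timely.
(3) due by December 21, 1994 + 18 days = January 8, 1995; December 24, 1994 is within that limit.
(4) the permitted window runs from December 24, 1994 + 11 = January 4, 1995 to December 24, 1994 + 45 = February 7, 1995; January 5, 1995 falls inside that range.
(5) due by January 18, 1995 + 39 days = February 26, 1995; done February 25, 1995 — timely.
(6) the permitted window runs from September 24, 1994 + 15 = October 9, 1994 to September 24, 1994 + 184 = March 27, 1995; done March 6, 1995 — within the window.

Yes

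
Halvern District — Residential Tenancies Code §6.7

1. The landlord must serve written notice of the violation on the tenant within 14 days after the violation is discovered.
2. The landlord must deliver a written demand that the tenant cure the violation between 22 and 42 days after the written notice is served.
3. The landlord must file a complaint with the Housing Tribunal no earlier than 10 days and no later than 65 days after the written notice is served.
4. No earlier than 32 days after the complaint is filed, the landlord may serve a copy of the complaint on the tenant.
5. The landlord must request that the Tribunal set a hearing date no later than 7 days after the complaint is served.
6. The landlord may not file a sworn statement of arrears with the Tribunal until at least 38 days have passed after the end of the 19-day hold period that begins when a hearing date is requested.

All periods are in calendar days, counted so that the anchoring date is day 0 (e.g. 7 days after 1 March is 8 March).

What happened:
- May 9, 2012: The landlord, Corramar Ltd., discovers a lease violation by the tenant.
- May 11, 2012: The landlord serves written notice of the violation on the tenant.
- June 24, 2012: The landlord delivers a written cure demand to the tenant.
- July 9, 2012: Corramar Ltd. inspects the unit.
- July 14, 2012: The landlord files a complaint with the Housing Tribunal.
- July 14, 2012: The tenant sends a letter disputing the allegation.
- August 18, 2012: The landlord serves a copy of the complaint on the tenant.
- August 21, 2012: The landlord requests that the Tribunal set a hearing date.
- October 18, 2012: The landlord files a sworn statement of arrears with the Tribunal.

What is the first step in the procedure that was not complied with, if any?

Step 2

Step 1: 14 days after May 9, 2012 (when the violation is discovered) is May 23, 2012; done May 11, 2012 — timely.
Step 2: the window is 22–42 days after May 11, 2012 (when the written notice is served), so June 2, 2012 through June 22, 2012; June 24, 2012 is 2 days past the end of the window.
The analysis stops there.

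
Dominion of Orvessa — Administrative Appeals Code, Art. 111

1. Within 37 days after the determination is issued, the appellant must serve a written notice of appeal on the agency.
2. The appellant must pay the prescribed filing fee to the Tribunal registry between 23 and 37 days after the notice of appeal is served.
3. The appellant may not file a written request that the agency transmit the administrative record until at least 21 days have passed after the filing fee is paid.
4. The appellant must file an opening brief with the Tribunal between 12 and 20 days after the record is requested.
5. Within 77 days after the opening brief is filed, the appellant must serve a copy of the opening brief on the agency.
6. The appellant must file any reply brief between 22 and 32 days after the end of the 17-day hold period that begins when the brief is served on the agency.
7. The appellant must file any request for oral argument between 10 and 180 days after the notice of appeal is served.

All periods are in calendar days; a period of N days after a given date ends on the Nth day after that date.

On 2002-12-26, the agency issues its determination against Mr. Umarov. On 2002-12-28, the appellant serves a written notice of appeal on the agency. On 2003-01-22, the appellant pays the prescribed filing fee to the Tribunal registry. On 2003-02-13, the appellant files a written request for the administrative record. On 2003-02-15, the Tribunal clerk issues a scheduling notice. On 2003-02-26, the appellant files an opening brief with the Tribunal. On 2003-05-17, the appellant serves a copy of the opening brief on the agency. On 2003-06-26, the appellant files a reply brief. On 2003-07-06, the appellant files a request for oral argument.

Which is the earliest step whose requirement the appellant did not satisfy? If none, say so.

Step 5

(1) due by 2002-12-26 + 37 days = 2003-02-01; done 2002-12-28 — timely.
(2) the permitted window runs from 2002-12-28 + 23 = 2003-01-20 to 2002-12-28 + 37 = 2003-02-03; done 2003-01-22, which is between those dates.
(3) permitted from 2003-01-22 + 21 days = 2003-02-12 onward; 2003-02-13 is on or after that date.
(4) the permitted window runs from 2003-02-13 + 12 = 2003-02-25 to 2003-02-13 + 20 = 2003-03-05; done 2003-02-26, which is between those dates.
(5) due by 2003-02-26 + 77 days = 2003-05-14; done 2003-05-17 — 3 days late.
That is the first point of non-compliance.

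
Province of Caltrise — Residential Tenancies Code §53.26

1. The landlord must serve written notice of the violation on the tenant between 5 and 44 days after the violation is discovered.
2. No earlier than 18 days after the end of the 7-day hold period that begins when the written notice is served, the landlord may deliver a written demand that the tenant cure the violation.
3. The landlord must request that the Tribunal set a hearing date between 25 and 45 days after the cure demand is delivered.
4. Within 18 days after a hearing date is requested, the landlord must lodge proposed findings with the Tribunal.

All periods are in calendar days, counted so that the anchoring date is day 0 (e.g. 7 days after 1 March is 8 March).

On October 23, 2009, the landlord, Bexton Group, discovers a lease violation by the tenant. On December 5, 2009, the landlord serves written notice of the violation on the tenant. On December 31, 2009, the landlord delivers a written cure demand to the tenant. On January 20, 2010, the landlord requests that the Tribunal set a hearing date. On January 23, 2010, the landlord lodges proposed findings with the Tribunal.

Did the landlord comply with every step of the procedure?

Step 1 — 5 and 44 days from October 23, 2009 (when the violation is discovered) are October 28, 2009 and December 6, 2009 respectively; done December 5, 2009 — within the window.
Step 2 — must wait 18 days from December 12, 2009 (end of the 7-day hold period, which began when the written notice is served on December 5, 2009), so not before December 30, 2009; December 31, 2009 is on or after that date.
Step 3 — 25 and 45 days from December 31, 2009 (when the cure demand is delivered) are January 25, 2010 and February 14, 2010 respectively; done January 20, 2010 — 5 days before the window opened.
Later steps need not be reached.

No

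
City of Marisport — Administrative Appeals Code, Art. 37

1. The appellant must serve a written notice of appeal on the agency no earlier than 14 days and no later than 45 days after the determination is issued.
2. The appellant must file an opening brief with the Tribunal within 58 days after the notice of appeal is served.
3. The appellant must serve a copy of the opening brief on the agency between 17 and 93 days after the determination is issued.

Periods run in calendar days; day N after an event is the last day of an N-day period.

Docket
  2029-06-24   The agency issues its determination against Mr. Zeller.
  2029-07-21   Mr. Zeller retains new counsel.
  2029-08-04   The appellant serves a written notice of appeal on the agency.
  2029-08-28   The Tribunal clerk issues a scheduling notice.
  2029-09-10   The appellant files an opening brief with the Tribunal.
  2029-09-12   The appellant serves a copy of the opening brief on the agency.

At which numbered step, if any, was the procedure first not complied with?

Step 1 — 14 and 45 days from 2029-06-24 (when the determination is issued) are 2029-07-08 and 2029-08-08 respectively; done 2029-08-04 — within the window.
Step 2 — counting 58 days from 2029-08-04 (when the notice of appeal is served) gives a deadline of 2029-10-01; 2029-09-10 is within that limit.
Step 3 — 17 and 93 days from 2029-06-24 (when the determination is issued) are 2029-07-11 and 2029-09-25 respectively; 2029-09-12 falls inside that range.

None — every step was satisfied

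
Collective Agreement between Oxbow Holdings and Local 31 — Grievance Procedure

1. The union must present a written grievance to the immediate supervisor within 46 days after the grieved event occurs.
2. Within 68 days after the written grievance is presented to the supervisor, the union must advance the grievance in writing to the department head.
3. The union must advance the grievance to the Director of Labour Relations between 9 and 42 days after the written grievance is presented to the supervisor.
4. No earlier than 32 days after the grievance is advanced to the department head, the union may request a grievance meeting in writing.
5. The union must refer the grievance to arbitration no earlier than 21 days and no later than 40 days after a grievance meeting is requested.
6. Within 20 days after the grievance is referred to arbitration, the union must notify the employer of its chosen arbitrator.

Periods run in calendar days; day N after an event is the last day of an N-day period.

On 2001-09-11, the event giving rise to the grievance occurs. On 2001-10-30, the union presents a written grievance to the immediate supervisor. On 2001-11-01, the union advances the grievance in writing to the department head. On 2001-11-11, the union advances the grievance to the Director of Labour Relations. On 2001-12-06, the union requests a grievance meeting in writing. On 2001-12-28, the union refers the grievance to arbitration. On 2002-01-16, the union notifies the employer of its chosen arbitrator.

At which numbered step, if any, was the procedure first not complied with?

Step 1

(1) due by 2001-09-11 + 46 days = 2001-10-27; done 2001-10-30 — 3 days late.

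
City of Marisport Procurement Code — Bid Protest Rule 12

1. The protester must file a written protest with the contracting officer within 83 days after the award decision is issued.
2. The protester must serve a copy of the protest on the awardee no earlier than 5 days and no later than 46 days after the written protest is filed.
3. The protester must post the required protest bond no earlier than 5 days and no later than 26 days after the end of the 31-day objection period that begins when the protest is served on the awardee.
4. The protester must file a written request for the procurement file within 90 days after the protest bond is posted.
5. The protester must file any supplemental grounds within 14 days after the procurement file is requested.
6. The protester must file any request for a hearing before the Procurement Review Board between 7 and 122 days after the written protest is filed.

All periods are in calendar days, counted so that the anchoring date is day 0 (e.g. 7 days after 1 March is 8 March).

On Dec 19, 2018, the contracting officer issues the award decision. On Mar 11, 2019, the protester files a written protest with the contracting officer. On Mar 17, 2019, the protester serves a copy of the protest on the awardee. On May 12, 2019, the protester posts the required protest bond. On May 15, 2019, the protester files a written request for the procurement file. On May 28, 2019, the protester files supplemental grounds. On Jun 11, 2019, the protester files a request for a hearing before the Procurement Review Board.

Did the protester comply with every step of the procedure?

Yes

Step 1 — counting 83 days from Dec 19, 2018 (when the award decision is issued) gives a deadline of Mar 12, 2019; done Mar 11, 2019 — timely.
Step 2 — 5 and 46 days from Mar 11, 2019 (when the written protest is filed) are Mar 16, 2019 and Apr 26, 2019 respectively; Mar 17, 2019 falls inside that range.
Step 3 — 5 and 26 days from Apr 17, 2019 (end of the 31-day objection period, which began when the protest is served on the awardee on Mar 17, 2019) are Apr 22, 2019 and May 13, 2019 respectively; May 12, 2019 falls inside that range.
Step 4 — counting 90 days from May 12, 2019 (when the protest bond is posted) gives a deadline of Aug 10, 2019; done May 15, 2019 — timely.
Step 5 — counting 14 days from May 15, 2019 (when the procurement file is requested) gives a deadline of May 29, 2019; May 28, 2019 is within that limit.
Step 6 — 7 and 122 days from Mar 11, 2019 (when the written protest is filed) are Mar 18, 2019 and Jul 11, 2019 respectively; Jun 11, 2019 falls inside that range.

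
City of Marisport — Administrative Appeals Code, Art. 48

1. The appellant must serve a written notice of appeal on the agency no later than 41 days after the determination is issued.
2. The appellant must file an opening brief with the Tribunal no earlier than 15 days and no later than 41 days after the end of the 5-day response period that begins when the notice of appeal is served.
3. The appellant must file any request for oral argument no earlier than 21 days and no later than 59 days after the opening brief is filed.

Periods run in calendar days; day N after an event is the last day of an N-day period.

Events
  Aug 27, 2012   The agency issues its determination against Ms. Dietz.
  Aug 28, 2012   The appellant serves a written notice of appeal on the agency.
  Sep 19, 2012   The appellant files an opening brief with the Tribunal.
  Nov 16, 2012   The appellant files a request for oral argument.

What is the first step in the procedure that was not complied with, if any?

Step 1: 41 days after Aug 27, 2012 (when the determination is issued) is Oct 7, 2012; Aug 28, 2012 is within that limit.
Step 2: the window is 15–41 days after Sep 2, 2012 (end of the 5-day response period, which began when the notice of appeal is served on Aug 28, 2012), so Sep 17, 2012 through Oct 13, 2012; Sep 19, 2012 falls inside that range.
Step 3: the window is 21–59 days after Sep 19, 2012 (when the opening brief is filed), so Oct 10, 2012 through Nov 17, 2012; done Nov 16, 2012 — within the window.

None — every step was satisfied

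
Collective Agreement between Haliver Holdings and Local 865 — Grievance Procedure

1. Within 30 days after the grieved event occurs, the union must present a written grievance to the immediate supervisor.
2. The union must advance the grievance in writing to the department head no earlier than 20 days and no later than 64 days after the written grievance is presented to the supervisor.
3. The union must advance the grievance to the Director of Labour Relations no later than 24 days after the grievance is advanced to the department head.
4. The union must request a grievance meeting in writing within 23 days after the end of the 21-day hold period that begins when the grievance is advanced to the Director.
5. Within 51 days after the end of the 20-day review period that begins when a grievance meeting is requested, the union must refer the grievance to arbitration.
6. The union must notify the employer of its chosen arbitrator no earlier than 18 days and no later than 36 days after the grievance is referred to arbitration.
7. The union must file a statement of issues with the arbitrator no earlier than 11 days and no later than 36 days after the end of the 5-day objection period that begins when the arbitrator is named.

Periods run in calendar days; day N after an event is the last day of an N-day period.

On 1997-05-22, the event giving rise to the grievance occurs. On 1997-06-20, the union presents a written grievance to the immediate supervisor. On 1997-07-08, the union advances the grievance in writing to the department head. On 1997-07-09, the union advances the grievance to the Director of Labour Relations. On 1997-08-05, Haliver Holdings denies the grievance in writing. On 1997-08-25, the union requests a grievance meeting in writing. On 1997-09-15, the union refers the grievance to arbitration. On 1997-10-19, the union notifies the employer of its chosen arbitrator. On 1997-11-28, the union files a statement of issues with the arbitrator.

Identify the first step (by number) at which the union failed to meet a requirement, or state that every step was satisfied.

Step 1 — counting 30 days from 1997-05-22 (when the grieved event occurs) gives a deadline of 1997-06-21; 1997-06-20 is within that limit.
Step 2 — 20 and 64 days from 1997-06-20 (when the written grievance is presented to the supervisor) are 1997-07-10 and 1997-08-23 respectively; 1997-07-08 is 2 days too early.
The procedure was therefore not followed at step 2.

Step 2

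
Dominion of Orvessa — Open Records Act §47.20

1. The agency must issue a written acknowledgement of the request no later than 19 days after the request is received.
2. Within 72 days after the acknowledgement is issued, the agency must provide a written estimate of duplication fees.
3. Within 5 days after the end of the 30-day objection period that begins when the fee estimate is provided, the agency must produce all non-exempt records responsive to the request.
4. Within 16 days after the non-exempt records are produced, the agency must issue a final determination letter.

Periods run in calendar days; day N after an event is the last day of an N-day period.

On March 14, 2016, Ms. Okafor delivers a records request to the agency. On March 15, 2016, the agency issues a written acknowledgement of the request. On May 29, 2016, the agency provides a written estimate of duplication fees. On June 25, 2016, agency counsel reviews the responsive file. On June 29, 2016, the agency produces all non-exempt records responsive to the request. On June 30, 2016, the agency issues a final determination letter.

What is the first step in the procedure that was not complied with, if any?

Step 2

Step 1 — counting 19 days from March 14, 2016 (when the request is received) gives a deadline of April 2, 2016; completed March 15, 2016, before the deadline.
Step 2 — counting 72 days from March 15, 2016 (when the acknowledgement is issued) gives a deadline of May 26, 2016; not done until May 29, 2016, 3 days after the deadline.
No need to go further; step 2 was not satisfied.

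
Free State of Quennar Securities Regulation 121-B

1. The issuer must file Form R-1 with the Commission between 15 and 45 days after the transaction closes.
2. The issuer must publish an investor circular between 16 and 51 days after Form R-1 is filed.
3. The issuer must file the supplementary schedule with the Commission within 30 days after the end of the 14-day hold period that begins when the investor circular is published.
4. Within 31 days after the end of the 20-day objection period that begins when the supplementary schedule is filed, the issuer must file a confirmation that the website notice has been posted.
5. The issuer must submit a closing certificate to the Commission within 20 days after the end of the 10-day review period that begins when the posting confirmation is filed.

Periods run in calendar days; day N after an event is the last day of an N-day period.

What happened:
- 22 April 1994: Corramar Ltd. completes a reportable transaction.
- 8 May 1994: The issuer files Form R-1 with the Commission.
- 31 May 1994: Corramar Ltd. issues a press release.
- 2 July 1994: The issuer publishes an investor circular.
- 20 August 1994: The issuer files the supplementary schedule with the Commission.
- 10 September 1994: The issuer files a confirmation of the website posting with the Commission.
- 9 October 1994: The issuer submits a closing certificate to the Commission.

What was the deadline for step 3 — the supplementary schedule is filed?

The investor circular is published on 2 July 1994; the 14-day hold period therefore ends 16 July 1994, and step 3 runs from that date. 30 days after 16 July 1994 is 15 August 1994.

15 August 1994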